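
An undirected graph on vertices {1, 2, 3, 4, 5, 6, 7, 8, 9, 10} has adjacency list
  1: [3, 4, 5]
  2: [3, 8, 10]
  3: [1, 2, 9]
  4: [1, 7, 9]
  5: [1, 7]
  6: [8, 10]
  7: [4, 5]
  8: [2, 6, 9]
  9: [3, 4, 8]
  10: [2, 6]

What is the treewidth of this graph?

A width-2 tree decomposition is:
Bags: B1 = {4, 5, 7}  B2 = {1, 4, 5}  B3 = {1, 4, 9}  B4 = {1, 3, 9}  B5 = {3, 8, 9}  B6 = {2, 3, 8}  B7 = {2, 6, 8}  B8 = {2, 6, 10}
Tree: B1–B2, B2–B3, B3–B4, B4–B5, B5–B6, B6–B7, B7–B8
The largest bag has 3 vertices, giving width 2; this decomposition certifies tw(G) ≤ 2. Since 7–5–1–4–7 is a cycle in G, G is not acyclic. Forests are exactly the graphs of treewidth ≤ 1, so tw(G) ≥ 2. The upper and lower bounds meet at 2, so that is the treewidth.

2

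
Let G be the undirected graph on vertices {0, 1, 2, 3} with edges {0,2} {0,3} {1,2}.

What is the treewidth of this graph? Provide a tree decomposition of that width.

Each bag holds 2 vertices, so the decomposition has width 1, which upper-bounds the treewidth. Any graph with an edge has treewidth ≥ 1, and G has the edge 3–0. The upper and lower bounds meet at 1, so that is the treewidth.

Treewidth 1.
One such decomposition:
Bags: B1 = {0, 3}  B2 = {0, 2}  B3 = {1, 2}
Tree: B1–B2, B2–B3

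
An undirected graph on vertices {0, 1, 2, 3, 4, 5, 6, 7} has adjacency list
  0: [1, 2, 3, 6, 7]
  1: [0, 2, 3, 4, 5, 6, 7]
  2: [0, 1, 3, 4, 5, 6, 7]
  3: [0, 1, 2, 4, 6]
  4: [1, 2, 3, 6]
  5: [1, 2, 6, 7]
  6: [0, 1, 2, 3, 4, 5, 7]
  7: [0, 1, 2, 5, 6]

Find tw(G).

4

A width-4 tree decomposition is:
Bags: B1 = {1, 2, 5, 6, 7}  B2 = {0, 1, 2, 6, 7}  B3 = {0, 1, 2, 3, 6}  B4 = {1, 2, 3, 4, 6}
Tree: B1–B2, B2–B3, B3–B4
The largest bag has 5 vertices, giving width 4; this decomposition certifies tw(G) ≤ 4. On the other hand G contains the 5-clique {0, 1, 2, 3, 6}. A clique must lie in a single bag of any decomposition, so no decomposition can have width below 4. Hence tw(G) = 4 exactly.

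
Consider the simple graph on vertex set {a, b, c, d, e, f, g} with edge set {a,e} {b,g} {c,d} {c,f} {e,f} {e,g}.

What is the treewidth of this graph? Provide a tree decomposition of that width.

Treewidth 1.
One such decomposition:
Bags: B1 = {e, g}  B2 = {e, f}  B3 = {c, f}  B4 = {c, d}  B5 = {b, g}  B6 = {a, e}
Tree: B1–B2, B2–B3, B3–B4, B1–B5, B2–B6

The largest bag has 2 vertices, giving width 1; this decomposition certifies tw(G) ≤ 1. G has an edge, so its treewidth is at least 1. Therefore the treewidth is 1.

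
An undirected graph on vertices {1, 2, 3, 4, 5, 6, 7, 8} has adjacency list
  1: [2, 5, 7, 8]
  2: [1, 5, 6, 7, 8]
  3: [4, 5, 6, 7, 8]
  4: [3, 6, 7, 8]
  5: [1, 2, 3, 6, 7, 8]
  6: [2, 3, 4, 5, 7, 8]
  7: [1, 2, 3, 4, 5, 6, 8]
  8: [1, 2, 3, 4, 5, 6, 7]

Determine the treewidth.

4

A width-4 tree decomposition is:
Bags: B1 = {2, 5, 6, 7, 8}  B2 = {3, 5, 6, 7, 8}  B3 = {1, 2, 5, 7, 8}  B4 = {3, 4, 6, 7, 8}
Tree: B1–B2, B1–B3, B2–B4
The largest bag has 5 vertices, giving width 4; this decomposition certifies tw(G) ≤ 4. For the lower bound, the 5 vertices {3, 4, 6, 7, 8} are pairwise adjacent, and any tree decomposition puts a clique entirely inside one bag — forcing width ≥ 4. Combining the bounds, tw(G) = 4.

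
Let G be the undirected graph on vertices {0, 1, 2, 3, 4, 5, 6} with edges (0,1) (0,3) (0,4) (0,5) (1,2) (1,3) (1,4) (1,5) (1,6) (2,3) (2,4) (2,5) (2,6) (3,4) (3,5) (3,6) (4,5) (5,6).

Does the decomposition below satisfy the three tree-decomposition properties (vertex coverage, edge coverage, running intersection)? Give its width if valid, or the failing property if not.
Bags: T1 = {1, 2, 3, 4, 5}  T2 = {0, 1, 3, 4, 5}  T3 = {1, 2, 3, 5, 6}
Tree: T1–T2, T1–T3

Checking the three conditions: (i) the bags cover all of {0, 1, 2, 3, 4, 5, 6}; (ii) for each edge, some bag contains both endpoints; (iii) the bags containing any fixed vertex form a subtree. All hold, so the decomposition is valid with width 5 − 1 = 4.

Yes; width 4.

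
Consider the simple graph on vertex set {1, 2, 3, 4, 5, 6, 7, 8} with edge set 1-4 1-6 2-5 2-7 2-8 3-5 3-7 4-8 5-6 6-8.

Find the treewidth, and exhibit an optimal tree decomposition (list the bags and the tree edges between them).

Treewidth 2.
Bags: B1 = {3, 5, 7}  B2 = {2, 5, 7}  B3 = {2, 5, 6}  B4 = {2, 6, 8}  B5 = {1, 6, 8}  B6 = {1, 4, 8}
Tree: B1–B2, B2–B3, B3–B4, B4–B5, B5–B6

Every bag has size at most 3, so the width is 3 − 1 = 2 and tw(G) ≤ 2. The edges 3–7–2–5–3 form a cycle, so G is not a tree and its treewidth is at least 2. The upper and lower bounds meet at 2, so that is the treewidth.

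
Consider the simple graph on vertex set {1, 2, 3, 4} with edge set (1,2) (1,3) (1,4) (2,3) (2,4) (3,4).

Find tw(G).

A width-3 tree decomposition is:
Bags: B1 = {1, 2, 3, 4}
Tree: (single bag)
With just one bag of size 4, the width is 4 − 1 = 3, so tw(G) ≤ 3. For the lower bound, the 4 vertices {1, 2, 3, 4} are pairwise adjacent, and any tree decomposition puts a clique entirely inside one bag — forcing width ≥ 3. The upper and lower bounds meet at 3, so that is the treewidth.

3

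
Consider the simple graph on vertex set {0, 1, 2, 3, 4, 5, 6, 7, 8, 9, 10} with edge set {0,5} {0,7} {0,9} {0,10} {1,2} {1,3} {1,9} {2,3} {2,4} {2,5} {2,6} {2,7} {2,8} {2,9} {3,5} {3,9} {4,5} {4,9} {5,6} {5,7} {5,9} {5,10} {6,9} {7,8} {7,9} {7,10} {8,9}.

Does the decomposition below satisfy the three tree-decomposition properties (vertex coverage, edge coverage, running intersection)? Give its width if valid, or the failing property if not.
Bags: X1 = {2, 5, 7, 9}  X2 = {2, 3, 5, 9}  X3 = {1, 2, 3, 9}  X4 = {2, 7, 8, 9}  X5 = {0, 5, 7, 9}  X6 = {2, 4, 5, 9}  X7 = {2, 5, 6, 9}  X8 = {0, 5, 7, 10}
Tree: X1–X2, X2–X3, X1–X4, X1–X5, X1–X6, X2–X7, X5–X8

Vertex coverage: the bags together contain {0, 1, 2, 3, 4, 5, 6, 7, 8, 9, 10}, the full vertex set. Edge coverage: each edge of G has both endpoints in at least one bag. Running intersection: for every vertex, the bags containing it form a connected subtree. All three properties hold, so this is a valid tree decomposition of width max|bag| − 1 = 3, and hence tw(G) ≤ 3.

Yes; width 3.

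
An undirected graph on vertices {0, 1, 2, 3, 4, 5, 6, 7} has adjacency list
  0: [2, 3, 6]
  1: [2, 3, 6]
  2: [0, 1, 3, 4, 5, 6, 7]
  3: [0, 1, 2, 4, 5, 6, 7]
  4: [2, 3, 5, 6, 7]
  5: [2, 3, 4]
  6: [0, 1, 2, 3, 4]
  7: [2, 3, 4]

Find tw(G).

A width-3 tree decomposition is:
Bags: B1 = {0, 2, 3, 6}  B2 = {2, 3, 4, 6}  B3 = {1, 2, 3, 6}  B4 = {2, 3, 4, 7}  B5 = {2, 3, 4, 5}
Tree: B1–B2, B1–B3, B2–B4, B2–B5
Every bag has size at most 4, so the width is 4 − 1 = 3 and tw(G) ≤ 3. On the other hand G contains the 4-clique {0, 2, 3, 6}. A clique must lie in a single bag of any decomposition, so no decomposition can have width below 3. Hence tw(G) = 3 exactly.

3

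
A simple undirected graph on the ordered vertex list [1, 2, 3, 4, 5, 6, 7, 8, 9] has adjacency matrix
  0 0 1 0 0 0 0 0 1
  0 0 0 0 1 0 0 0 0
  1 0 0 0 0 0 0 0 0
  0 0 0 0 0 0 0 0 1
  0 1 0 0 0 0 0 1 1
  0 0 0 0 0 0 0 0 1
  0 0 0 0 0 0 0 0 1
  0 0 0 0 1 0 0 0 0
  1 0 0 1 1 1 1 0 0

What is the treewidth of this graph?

A width-1 tree decomposition is:
Bags: B1 = {1, 9}  B2 = {7, 9}  B3 = {5, 9}  B4 = {6, 9}  B5 = {1, 3}  B6 = {4, 9}  B7 = {5, 8}  B8 = {2, 5}
Tree: B1–B2, B2–B3, B1–B4, B1–B5, B4–B6, B3–B7, B7–B8
The largest bag has 2 vertices, giving width 1; this decomposition certifies tw(G) ≤ 1. Since G has at least one edge (e.g. 9–1), it is not an edgeless graph, so tw(G) ≥ 1. Hence tw(G) = 1 exactly.

1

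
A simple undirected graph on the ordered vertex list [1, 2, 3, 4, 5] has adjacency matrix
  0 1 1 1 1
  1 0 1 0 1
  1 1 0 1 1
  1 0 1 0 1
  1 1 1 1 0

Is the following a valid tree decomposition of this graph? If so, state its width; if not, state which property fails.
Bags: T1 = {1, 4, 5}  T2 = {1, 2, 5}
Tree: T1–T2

No — vertex 3 appears in no bag.

A tree decomposition must satisfy three properties: every vertex lies in some bag; for every edge, both endpoints lie together in some bag; and for every vertex, the bags containing it form a connected subtree. Here vertex 3 appears in no bag, so the decomposition is invalid.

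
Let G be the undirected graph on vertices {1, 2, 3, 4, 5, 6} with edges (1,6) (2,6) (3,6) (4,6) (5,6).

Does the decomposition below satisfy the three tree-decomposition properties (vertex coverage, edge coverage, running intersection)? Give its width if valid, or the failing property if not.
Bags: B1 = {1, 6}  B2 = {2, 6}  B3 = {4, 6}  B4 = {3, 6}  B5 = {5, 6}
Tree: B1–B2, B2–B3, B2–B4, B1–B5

Every vertex of G appears in some bag (union = {1, 2, 3, 4, 5, 6}); every edge is covered by a bag; and for each vertex v the set of bags containing v is connected in the bag tree. The decomposition is therefore valid. The largest bag has 2 vertices, so the width is 1.

Yes; width 1.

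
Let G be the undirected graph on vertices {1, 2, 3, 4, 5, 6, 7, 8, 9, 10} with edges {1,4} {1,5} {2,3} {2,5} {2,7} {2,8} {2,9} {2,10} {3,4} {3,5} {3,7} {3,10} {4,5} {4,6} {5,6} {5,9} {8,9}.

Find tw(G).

A width-2 tree decomposition is:
Bags: B1 = {2, 3, 5}  B2 = {3, 4, 5}  B3 = {2, 3, 10}  B4 = {4, 5, 6}  B5 = {2, 5, 9}  B6 = {1, 4, 5}  B7 = {2, 3, 7}  B8 = {2, 8, 9}
Tree: B1–B2, B1–B3, B2–B4, B1–B5, B4–B6, B1–B7, B5–B8
Each bag holds 3 vertices, so the decomposition has width 2, which upper-bounds the treewidth. On the other hand G contains the 3-clique {1, 4, 5}. A clique must lie in a single bag of any decomposition, so no decomposition can have width below 2. The upper and lower bounds meet at 2, so that is the treewidth.

2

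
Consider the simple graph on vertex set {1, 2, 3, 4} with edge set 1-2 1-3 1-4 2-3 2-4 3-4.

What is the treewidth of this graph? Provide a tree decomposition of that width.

Treewidth 3.
One such decomposition:
Bags: B1 = {1, 2, 3, 4}
Tree: (single bag)

With just one bag of size 4, the width is 4 − 1 = 3, so tw(G) ≤ 3. Conversely, {1, 2, 3, 4} is a clique of size 4, and the vertices of any clique must share a bag in every tree decomposition; so some bag has ≥ 4 vertices and tw(G) ≥ 3. Therefore the treewidth is 3.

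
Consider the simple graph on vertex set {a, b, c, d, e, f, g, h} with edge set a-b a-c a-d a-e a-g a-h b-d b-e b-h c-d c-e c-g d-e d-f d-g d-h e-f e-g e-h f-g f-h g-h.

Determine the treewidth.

A width-4 tree decomposition is:
Bags: B1 = {d, e, f, g, h}  B2 = {a, d, e, g, h}  B3 = {a, c, d, e, g}  B4 = {a, b, d, e, h}
Tree: B1–B2, B2–B3, B2–B4
Every bag has size at most 5, so the width is 5 − 1 = 4 and tw(G) ≤ 4. Conversely, {d, e, f, g, h} is a clique of size 5, and the vertices of any clique must share a bag in every tree decomposition; so some bag has ≥ 5 vertices and tw(G) ≥ 4. Therefore the treewidth is 4.

4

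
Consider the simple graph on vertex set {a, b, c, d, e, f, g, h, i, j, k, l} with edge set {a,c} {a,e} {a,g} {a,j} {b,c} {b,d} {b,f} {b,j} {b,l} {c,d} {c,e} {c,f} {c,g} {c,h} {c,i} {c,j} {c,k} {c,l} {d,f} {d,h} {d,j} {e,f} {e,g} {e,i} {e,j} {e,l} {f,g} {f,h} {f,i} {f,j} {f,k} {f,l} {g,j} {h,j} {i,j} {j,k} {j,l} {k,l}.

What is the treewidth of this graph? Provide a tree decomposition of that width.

Treewidth 4.
One such decomposition:
Bags: B1 = {b, c, f, j, l}  B2 = {c, e, f, j, l}  B3 = {c, f, j, k, l}  B4 = {c, e, f, g, j}  B5 = {c, e, f, i, j}  B6 = {b, c, d, f, j}  B7 = {c, d, f, h, j}  B8 = {a, c, e, g, j}
Tree: B1–B2, B1–B3, B2–B4, B4–B5, B1–B6, B6–B7, B4–B8

The largest bag has 5 vertices, giving width 4; this decomposition certifies tw(G) ≤ 4. For the lower bound, the 5 vertices {a, c, e, g, j} are pairwise adjacent, and any tree decomposition puts a clique entirely inside one bag — forcing width ≥ 4. Therefore the treewidth is 4.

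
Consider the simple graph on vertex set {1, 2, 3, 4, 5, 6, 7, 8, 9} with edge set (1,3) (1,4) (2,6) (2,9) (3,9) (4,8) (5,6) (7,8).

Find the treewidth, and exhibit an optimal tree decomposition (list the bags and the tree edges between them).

The largest bag has 2 vertices, giving width 1; this decomposition certifies tw(G) ≤ 1. Since G has at least one edge (e.g. 5–6), it is not an edgeless graph, so tw(G) ≥ 1. The upper and lower bounds meet at 1, so that is the treewidth.

Treewidth 1.
One such decomposition:
Bags: B1 = {5, 6}  B2 = {2, 6}  B3 = {2, 9}  B4 = {3, 9}  B5 = {1, 3}  B6 = {1, 4}  B7 = {4, 8}  B8 = {7, 8}
Tree: B1–B2, B2–B3, B3–B4, B4–B5, B5–B6, B6–B7, B7–B8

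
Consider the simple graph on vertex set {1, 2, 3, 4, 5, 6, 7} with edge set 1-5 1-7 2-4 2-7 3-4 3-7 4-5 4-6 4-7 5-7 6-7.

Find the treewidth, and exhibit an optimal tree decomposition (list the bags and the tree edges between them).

Treewidth 2.
One such decomposition:
Bags: B1 = {3, 4, 7}  B2 = {4, 5, 7}  B3 = {4, 6, 7}  B4 = {2, 4, 7}  B5 = {1, 5, 7}
Tree: B1–B2, B2–B3, B3–B4, B2–B5

Each bag holds 3 vertices, so the decomposition has width 2, which upper-bounds the treewidth. On the other hand G contains the 3-clique {1, 5, 7}. A clique must lie in a single bag of any decomposition, so no decomposition can have width below 2. The upper and lower bounds meet at 2, so that is the treewidth.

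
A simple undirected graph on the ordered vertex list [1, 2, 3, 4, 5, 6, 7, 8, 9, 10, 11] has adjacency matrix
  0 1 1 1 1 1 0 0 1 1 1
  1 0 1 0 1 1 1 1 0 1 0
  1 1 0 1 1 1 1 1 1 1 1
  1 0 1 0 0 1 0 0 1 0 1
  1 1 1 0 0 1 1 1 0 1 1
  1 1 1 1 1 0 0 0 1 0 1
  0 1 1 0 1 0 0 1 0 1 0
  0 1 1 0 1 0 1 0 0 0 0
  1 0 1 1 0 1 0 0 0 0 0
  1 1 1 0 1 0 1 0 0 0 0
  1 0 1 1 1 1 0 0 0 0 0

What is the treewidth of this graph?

A width-4 tree decomposition is:
Bags: B1 = {1, 2, 3, 5, 6}  B2 = {1, 3, 5, 6, 11}  B3 = {1, 3, 4, 6, 11}  B4 = {1, 3, 4, 6, 9}  B5 = {1, 2, 3, 5, 10}  B6 = {2, 3, 5, 7, 10}  B7 = {2, 3, 5, 7, 8}
Tree: B1–B2, B2–B3, B3–B4, B1–B5, B5–B6, B6–B7
Every bag has size at most 5, so the width is 5 − 1 = 4 and tw(G) ≤ 4. For the lower bound, the 5 vertices {2, 3, 5, 7, 8} are pairwise adjacent, and any tree decomposition puts a clique entirely inside one bag — forcing width ≥ 4. Hence tw(G) = 4 exactly.

4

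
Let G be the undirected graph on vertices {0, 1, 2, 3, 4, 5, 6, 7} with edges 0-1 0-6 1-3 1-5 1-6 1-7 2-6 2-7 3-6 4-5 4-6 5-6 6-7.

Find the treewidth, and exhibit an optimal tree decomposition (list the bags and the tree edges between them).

Each bag holds 3 vertices, so the decomposition has width 2, which upper-bounds the treewidth. On the other hand G contains the 3-clique {0, 1, 6}. A clique must lie in a single bag of any decomposition, so no decomposition can have width below 2. Combining the bounds, tw(G) = 2.

Treewidth 2.
One such decomposition:
Bags: B1 = {1, 5, 6}  B2 = {1, 3, 6}  B3 = {1, 6, 7}  B4 = {4, 5, 6}  B5 = {2, 6, 7}  B6 = {0, 1, 6}
Tree: B1–B2, B2–B3, B1–B4, B3–B5, B1–B6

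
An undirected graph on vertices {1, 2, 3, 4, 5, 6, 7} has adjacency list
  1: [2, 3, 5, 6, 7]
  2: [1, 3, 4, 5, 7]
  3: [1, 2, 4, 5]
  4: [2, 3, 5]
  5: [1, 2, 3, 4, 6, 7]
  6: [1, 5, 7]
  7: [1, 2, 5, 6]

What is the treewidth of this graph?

3

A width-3 tree decomposition is:
Bags: B1 = {2, 3, 4, 5}  B2 = {1, 2, 3, 5}  B3 = {1, 2, 5, 7}  B4 = {1, 5, 6, 7}
Tree: B1–B2, B2–B3, B3–B4
The largest bag has 4 vertices, giving width 3; this decomposition certifies tw(G) ≤ 3. On the other hand G contains the 4-clique {1, 2, 3, 5}. A clique must lie in a single bag of any decomposition, so no decomposition can have width below 3. Therefore the treewidth is 3.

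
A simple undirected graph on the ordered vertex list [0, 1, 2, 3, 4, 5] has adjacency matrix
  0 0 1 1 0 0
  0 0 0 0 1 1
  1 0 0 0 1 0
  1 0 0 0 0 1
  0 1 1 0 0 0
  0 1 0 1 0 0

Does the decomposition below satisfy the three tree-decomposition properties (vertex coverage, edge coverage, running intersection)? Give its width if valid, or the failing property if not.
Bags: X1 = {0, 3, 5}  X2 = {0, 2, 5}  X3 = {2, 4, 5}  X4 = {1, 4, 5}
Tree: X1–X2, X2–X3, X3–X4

Yes; width 2.

Vertex coverage: the bags together contain {0, 1, 2, 3, 4, 5}, the full vertex set. Edge coverage: each edge of G has both endpoints in at least one bag. Running intersection: for every vertex, the bags containing it form a connected subtree. All three properties hold, so this is a valid tree decomposition of width max|bag| − 1 = 2, and hence tw(G) ≤ 2.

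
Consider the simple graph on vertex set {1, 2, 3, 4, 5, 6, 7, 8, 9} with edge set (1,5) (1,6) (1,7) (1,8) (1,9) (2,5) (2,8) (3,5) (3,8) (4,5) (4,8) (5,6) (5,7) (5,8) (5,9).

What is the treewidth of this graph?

2

A width-2 tree decomposition is:
Bags: B1 = {1, 5, 6}  B2 = {1, 5, 8}  B3 = {1, 5, 9}  B4 = {3, 5, 8}  B5 = {1, 5, 7}  B6 = {4, 5, 8}  B7 = {2, 5, 8}
Tree: B1–B2, B2–B3, B2–B4, B1–B5, B4–B6, B6–B7
The largest bag has 3 vertices, giving width 2; this decomposition certifies tw(G) ≤ 2. On the other hand G contains the 3-clique {1, 5, 8}. A clique must lie in a single bag of any decomposition, so no decomposition can have width below 2. Therefore the treewidth is 2.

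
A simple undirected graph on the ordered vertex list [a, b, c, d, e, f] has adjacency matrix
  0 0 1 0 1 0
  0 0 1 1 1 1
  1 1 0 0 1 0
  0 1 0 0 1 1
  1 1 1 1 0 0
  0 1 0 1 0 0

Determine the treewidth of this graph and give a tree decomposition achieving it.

Treewidth 2.
One optimal decomposition is:
Bags: B1 = {b, d, e}  B2 = {b, c, e}  B3 = {b, d, f}  B4 = {a, c, e}
Tree: B1–B2, B1–B3, B2–B4

Every bag has size at most 3, so the width is 3 − 1 = 2 and tw(G) ≤ 2. For the lower bound, the 3 vertices {b, d, e} are pairwise adjacent, and any tree decomposition puts a clique entirely inside one bag — forcing width ≥ 2. The upper and lower bounds meet at 2, so that is the treewidth.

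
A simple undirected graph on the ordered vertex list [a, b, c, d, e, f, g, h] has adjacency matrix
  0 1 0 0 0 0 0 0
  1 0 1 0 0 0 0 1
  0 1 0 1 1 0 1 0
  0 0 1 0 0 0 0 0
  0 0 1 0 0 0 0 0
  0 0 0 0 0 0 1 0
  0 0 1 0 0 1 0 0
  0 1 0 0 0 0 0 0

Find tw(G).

A width-1 tree decomposition is:
Bags: B1 = {c, e}  B2 = {b, c}  B3 = {a, b}  B4 = {c, g}  B5 = {b, h}  B6 = {c, d}  B7 = {f, g}
Tree: B1–B2, B2–B3, B1–B4, B3–B5, B2–B6, B4–B7
Each bag holds 2 vertices, so the decomposition has width 1, which upper-bounds the treewidth. G has an edge, so its treewidth is at least 1. Combining the bounds, tw(G) = 1.

1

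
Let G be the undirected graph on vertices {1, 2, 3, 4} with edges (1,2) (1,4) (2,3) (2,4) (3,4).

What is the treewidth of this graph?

2

A width-2 tree decomposition is:
Bags: B1 = {2, 3, 4}  B2 = {1, 2, 4}
Tree: B1–B2
Each bag holds 3 vertices, so the decomposition has width 2, which upper-bounds the treewidth. On the other hand G contains the 3-clique {1, 2, 4}. A clique must lie in a single bag of any decomposition, so no decomposition can have width below 2. The upper and lower bounds meet at 2, so that is the treewidth.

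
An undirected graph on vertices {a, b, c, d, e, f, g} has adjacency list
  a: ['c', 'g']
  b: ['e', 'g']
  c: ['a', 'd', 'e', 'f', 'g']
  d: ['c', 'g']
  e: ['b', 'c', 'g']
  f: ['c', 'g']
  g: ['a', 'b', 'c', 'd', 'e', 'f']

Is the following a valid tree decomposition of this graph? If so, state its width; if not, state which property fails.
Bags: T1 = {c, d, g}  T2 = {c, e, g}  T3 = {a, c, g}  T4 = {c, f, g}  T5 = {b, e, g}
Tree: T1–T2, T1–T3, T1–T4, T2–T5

Every vertex of G appears in some bag (union = {a, b, c, d, e, f, g}); every edge is covered by a bag; and for each vertex v the set of bags containing v is connected in the bag tree. The decomposition is therefore valid. The largest bag has 3 vertices, so the width is 2.

Yes; width 2.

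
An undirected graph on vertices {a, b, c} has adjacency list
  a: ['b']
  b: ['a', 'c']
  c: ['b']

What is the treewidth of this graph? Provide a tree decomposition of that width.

Treewidth 1.
Bags: B1 = {b, c}  B2 = {a, b}
Tree: B1–B2

Each bag holds 2 vertices, so the decomposition has width 1, which upper-bounds the treewidth. Any graph with an edge has treewidth ≥ 1, and G has the edge b–c. Combining the bounds, tw(G) = 1.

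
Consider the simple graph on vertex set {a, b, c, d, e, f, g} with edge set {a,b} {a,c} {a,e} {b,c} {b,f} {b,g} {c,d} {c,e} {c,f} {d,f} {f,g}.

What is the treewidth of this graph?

A width-2 tree decomposition is:
Bags: B1 = {b, f, g}  B2 = {b, c, f}  B3 = {a, b, c}  B4 = {c, d, f}  B5 = {a, c, e}
Tree: B1–B2, B2–B3, B2–B4, B3–B5
Each bag holds 3 vertices, so the decomposition has width 2, which upper-bounds the treewidth. On the other hand G contains the 3-clique {b, f, g}. A clique must lie in a single bag of any decomposition, so no decomposition can have width below 2. Hence tw(G) = 2 exactly.

2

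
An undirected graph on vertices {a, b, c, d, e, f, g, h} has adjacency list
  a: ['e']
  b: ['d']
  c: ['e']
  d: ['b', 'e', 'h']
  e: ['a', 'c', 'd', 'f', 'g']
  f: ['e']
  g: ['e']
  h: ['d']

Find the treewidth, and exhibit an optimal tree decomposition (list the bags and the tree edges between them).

The largest bag has 2 vertices, giving width 1; this decomposition certifies tw(G) ≤ 1. G has an edge, so its treewidth is at least 1. Therefore the treewidth is 1.

Treewidth 1.
One optimal decomposition is:
Bags: B1 = {d, e}  B2 = {e, f}  B3 = {e, g}  B4 = {d, h}  B5 = {a, e}  B6 = {b, d}  B7 = {c, e}
Tree: B1–B2, B2–B3, B1–B4, B2–B5, B1–B6, B5–B7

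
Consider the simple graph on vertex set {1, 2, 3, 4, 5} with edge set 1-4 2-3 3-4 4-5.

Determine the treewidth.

1

A width-1 tree decomposition is:
Bags: B1 = {1, 4}  B2 = {4, 5}  B3 = {3, 4}  B4 = {2, 3}
Tree: B1–B2, B2–B3, B3–B4
The largest bag has 2 vertices, giving width 1; this decomposition certifies tw(G) ≤ 1. Since G has at least one edge (e.g. 1–4), it is not an edgeless graph, so tw(G) ≥ 1. Combining the bounds, tw(G) = 1.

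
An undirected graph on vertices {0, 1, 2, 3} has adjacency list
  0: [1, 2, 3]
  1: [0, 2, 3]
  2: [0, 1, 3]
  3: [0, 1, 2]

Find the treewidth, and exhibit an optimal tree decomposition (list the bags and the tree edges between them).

Treewidth 3.
One optimal decomposition is:
Bags: B1 = {0, 1, 2, 3}
Tree: (single bag)

A single bag containing all 4 vertices is trivially a valid decomposition of width 3. Conversely, {0, 1, 2, 3} is a clique of size 4, and the vertices of any clique must share a bag in every tree decomposition; so some bag has ≥ 4 vertices and tw(G) ≥ 3. Combining the bounds, tw(G) = 3.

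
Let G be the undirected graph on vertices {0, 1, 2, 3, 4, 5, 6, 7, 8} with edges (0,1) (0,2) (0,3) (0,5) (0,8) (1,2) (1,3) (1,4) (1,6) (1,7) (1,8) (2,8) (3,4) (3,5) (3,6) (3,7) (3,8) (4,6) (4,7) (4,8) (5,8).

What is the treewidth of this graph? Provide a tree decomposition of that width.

Treewidth 3.
One optimal decomposition is:
Bags: B1 = {0, 1, 3, 8}  B2 = {1, 3, 4, 8}  B3 = {1, 3, 4, 6}  B4 = {0, 3, 5, 8}  B5 = {1, 3, 4, 7}  B6 = {0, 1, 2, 8}
Tree: B1–B2, B2–B3, B1–B4, B2–B5, B1–B6

Each bag holds 4 vertices, so the decomposition has width 3, which upper-bounds the treewidth. Conversely, {0, 1, 2, 8} is a clique of size 4, and the vertices of any clique must share a bag in every tree decomposition; so some bag has ≥ 4 vertices and tw(G) ≥ 3. The upper and lower bounds meet at 3, so that is the treewidth.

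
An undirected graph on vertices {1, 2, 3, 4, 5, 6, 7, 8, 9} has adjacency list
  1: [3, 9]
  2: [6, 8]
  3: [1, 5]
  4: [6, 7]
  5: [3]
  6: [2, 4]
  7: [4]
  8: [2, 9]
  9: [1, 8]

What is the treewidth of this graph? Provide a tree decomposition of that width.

The largest bag has 2 vertices, giving width 1; this decomposition certifies tw(G) ≤ 1. Any graph with an edge has treewidth ≥ 1, and G has the edge 7–4. Hence tw(G) = 1 exactly.

Treewidth 1.
One such decomposition:
Bags: B1 = {4, 7}  B2 = {4, 6}  B3 = {2, 6}  B4 = {2, 8}  B5 = {8, 9}  B6 = {1, 9}  B7 = {1, 3}  B8 = {3, 5}
Tree: B1–B2, B2–B3, B3–B4, B4–B5, B5–B6, B6–B7, B7–B8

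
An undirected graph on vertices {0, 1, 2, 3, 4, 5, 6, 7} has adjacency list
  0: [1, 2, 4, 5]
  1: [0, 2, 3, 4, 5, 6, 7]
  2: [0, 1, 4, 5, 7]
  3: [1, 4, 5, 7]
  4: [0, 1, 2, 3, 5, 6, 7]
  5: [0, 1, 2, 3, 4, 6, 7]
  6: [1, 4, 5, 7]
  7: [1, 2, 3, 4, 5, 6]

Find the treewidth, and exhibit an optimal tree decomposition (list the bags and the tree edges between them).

Treewidth 4.
One such decomposition:
Bags: B1 = {1, 2, 4, 5, 7}  B2 = {1, 4, 5, 6, 7}  B3 = {0, 1, 2, 4, 5}  B4 = {1, 3, 4, 5, 7}
Tree: B1–B2, B1–B3, B2–B4

Every bag has size at most 5, so the width is 5 − 1 = 4 and tw(G) ≤ 4. On the other hand G contains the 5-clique {0, 1, 2, 4, 5}. A clique must lie in a single bag of any decomposition, so no decomposition can have width below 4. Therefore the treewidth is 4.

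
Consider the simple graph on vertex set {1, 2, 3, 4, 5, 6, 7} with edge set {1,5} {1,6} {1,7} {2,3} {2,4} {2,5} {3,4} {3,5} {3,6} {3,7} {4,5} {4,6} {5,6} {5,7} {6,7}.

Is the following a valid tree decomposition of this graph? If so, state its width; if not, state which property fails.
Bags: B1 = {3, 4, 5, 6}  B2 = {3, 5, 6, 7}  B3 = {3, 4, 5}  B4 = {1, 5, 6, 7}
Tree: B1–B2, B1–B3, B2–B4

A tree decomposition must satisfy three properties: every vertex lies in some bag; for every edge, both endpoints lie together in some bag; and for every vertex, the bags containing it form a connected subtree. Here vertex 2 appears in no bag, so the decomposition is invalid.

No — vertex 2 appears in no bag.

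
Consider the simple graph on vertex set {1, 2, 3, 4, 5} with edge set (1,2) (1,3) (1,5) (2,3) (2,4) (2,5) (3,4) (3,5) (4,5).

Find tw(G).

3

A width-3 tree decomposition is:
Bags: B1 = {2, 3, 4, 5}  B2 = {1, 2, 3, 5}
Tree: B1–B2
Each bag holds 4 vertices, so the decomposition has width 3, which upper-bounds the treewidth. On the other hand G contains the 4-clique {1, 2, 3, 5}. A clique must lie in a single bag of any decomposition, so no decomposition can have width below 3. Combining the bounds, tw(G) = 3.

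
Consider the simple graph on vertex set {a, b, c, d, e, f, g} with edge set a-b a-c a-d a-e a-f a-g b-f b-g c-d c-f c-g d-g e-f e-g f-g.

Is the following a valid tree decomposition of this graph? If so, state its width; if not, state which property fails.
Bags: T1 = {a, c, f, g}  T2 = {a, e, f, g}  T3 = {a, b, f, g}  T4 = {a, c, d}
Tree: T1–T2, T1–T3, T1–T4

No — edge (g,d) lies in no bag.

A tree decomposition must satisfy three properties: every vertex lies in some bag; for every edge, both endpoints lie together in some bag; and for every vertex, the bags containing it form a connected subtree. Here edge (g,d) lies in no bag, so the decomposition is invalid.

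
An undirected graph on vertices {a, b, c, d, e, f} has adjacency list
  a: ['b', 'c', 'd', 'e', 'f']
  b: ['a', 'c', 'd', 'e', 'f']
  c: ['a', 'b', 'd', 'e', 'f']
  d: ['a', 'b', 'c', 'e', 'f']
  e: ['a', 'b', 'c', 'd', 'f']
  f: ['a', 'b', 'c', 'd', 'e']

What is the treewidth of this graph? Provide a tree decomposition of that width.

Treewidth 5.
One optimal decomposition is:
Bags: B1 = {a, b, c, d, e, f}
Tree: (single bag)

With just one bag of size 6, the width is 6 − 1 = 5, so tw(G) ≤ 5. On the other hand G contains the 6-clique {a, b, c, d, e, f}. A clique must lie in a single bag of any decomposition, so no decomposition can have width below 5. Hence tw(G) = 5 exactly.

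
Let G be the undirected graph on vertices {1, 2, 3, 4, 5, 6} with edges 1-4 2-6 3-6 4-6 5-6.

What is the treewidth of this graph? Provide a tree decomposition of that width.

Treewidth 1.
One such decomposition:
Bags: B1 = {5, 6}  B2 = {4, 6}  B3 = {3, 6}  B4 = {1, 4}  B5 = {2, 6}
Tree: B1–B2, B1–B3, B2–B4, B3–B5

Every bag has size at most 2, so the width is 2 − 1 = 1 and tw(G) ≤ 1. Any graph with an edge has treewidth ≥ 1, and G has the edge 6–5. The upper and lower bounds meet at 1, so that is the treewidth.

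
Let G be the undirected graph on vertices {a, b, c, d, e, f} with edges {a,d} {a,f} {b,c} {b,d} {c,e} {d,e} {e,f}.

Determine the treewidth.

2

A width-2 tree decomposition is:
Bags: B1 = {b, c, e}  B2 = {b, d, e}  B3 = {d, e, f}  B4 = {a, d, f}
Tree: B1–B2, B2–B3, B3–B4
Each bag holds 3 vertices, so the decomposition has width 2, which upper-bounds the treewidth. Since c–b–d–e–c is a cycle in G, G is not acyclic. Forests are exactly the graphs of treewidth ≤ 1, so tw(G) ≥ 2. Combining the bounds, tw(G) = 2.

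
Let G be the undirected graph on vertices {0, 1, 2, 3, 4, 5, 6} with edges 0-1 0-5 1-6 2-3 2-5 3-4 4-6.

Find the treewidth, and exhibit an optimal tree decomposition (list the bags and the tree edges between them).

Treewidth 2.
Bags: B1 = {0, 2, 5}  B2 = {0, 1, 2}  B3 = {1, 2, 6}  B4 = {2, 4, 6}  B5 = {2, 3, 4}
Tree: B1–B2, B2–B3, B3–B4, B4–B5

Each bag holds 3 vertices, so the decomposition has width 2, which upper-bounds the treewidth. The edges 2–5–0–1–6–4–3–2 form a cycle, so G is not a tree and its treewidth is at least 2. The upper and lower bounds meet at 2, so that is the treewidth.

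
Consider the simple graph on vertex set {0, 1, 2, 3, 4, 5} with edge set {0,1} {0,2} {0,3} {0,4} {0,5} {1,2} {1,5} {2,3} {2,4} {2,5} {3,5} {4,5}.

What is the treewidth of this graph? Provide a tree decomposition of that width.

Treewidth 3.
Bags: B1 = {0, 1, 2, 5}  B2 = {0, 2, 3, 5}  B3 = {0, 2, 4, 5}
Tree: B1–B2, B2–B3

Each bag holds 4 vertices, so the decomposition has width 3, which upper-bounds the treewidth. Conversely, {0, 1, 2, 5} is a clique of size 4, and the vertices of any clique must share a bag in every tree decomposition; so some bag has ≥ 4 vertices and tw(G) ≥ 3. Hence tw(G) = 3 exactly.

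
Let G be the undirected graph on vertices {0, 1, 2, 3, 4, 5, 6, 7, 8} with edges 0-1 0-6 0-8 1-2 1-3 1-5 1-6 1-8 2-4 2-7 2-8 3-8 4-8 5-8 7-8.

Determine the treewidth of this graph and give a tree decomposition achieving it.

Every bag has size at most 3, so the width is 3 − 1 = 2 and tw(G) ≤ 2. On the other hand G contains the 3-clique {0, 1, 8}. A clique must lie in a single bag of any decomposition, so no decomposition can have width below 2. Therefore the treewidth is 2.

Treewidth 2.
Bags: B1 = {1, 5, 8}  B2 = {1, 2, 8}  B3 = {2, 4, 8}  B4 = {0, 1, 8}  B5 = {2, 7, 8}  B6 = {1, 3, 8}  B7 = {0, 1, 6}
Tree: B1–B2, B2–B3, B1–B4, B2–B5, B4–B6, B4–B7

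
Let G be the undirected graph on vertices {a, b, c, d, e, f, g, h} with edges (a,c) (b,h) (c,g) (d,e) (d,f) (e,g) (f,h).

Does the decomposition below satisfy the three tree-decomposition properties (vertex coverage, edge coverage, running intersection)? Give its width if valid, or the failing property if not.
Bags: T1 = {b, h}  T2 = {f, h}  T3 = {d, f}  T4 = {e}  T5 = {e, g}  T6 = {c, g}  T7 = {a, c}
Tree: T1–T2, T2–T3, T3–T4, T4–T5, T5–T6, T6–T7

No — edge (d,e) lies in no bag.

A tree decomposition must satisfy three properties: every vertex lies in some bag; for every edge, both endpoints lie together in some bag; and for every vertex, the bags containing it form a connected subtree. Here edge (d,e) lies in no bag, so the decomposition is invalid.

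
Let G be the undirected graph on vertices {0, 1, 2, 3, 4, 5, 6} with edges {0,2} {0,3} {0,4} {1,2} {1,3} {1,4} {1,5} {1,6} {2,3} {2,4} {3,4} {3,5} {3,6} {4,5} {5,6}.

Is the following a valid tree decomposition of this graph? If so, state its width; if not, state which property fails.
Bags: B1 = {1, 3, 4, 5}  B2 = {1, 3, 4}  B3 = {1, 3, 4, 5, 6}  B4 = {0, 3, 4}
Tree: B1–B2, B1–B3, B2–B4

No — vertex 2 appears in no bag.

A tree decomposition must satisfy three properties: every vertex lies in some bag; for every edge, both endpoints lie together in some bag; and for every vertex, the bags containing it form a connected subtree. Here vertex 2 appears in no bag, so the decomposition is invalid.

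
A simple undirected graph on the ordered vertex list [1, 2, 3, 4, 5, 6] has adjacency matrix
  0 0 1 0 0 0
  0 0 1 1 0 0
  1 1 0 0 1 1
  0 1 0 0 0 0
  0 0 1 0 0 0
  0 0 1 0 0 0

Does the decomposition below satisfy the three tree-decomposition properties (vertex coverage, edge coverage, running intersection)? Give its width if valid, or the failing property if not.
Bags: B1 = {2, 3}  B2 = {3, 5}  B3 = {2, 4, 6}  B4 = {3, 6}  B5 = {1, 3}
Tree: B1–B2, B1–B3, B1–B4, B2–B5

A tree decomposition must satisfy three properties: every vertex lies in some bag; for every edge, both endpoints lie together in some bag; and for every vertex, the bags containing it form a connected subtree. Here bags containing vertex 6 are not connected in the tree, so the decomposition is invalid.

No — bags containing vertex 6 are not connected in the tree.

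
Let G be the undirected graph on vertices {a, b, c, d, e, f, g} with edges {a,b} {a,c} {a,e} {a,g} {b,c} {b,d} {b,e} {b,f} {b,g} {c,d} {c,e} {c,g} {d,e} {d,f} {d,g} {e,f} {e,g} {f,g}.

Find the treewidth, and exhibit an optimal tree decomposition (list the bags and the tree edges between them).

Each bag holds 5 vertices, so the decomposition has width 4, which upper-bounds the treewidth. Conversely, {b, c, d, e, g} is a clique of size 5, and the vertices of any clique must share a bag in every tree decomposition; so some bag has ≥ 5 vertices and tw(G) ≥ 4. The upper and lower bounds meet at 4, so that is the treewidth.

Treewidth 4.
Bags: B1 = {b, c, d, e, g}  B2 = {a, b, c, e, g}  B3 = {b, d, e, f, g}
Tree: B1–B2, B1–B3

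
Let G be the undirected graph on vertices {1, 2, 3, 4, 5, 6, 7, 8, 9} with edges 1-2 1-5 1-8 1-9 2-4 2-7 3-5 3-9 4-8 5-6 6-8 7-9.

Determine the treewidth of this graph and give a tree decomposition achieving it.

The largest bag has 4 vertices, giving width 3; this decomposition certifies tw(G) ≤ 3. For the lower bound: the 4 vertex sets {3,5,6}, {9}, {1}, {2,4,7,8} are disjoint, each induces a connected subgraph, and every pair is joined by at least one edge of G. Contracting each set to a single vertex therefore yields K_{4} as a minor, and since treewidth is minor-monotone, tw(G) ≥ tw(K_{4}) = 3. Combining the bounds, tw(G) = 3.

Treewidth 3.
One such decomposition:
Bags: B1 = {3, 5, 6, 9}  B2 = {1, 5, 6, 9}  B3 = {1, 6, 8, 9}  B4 = {1, 7, 8, 9}  B5 = {1, 2, 7, 8}  B6 = {2, 4, 7, 8}
Tree: B1–B2, B2–B3, B3–B4, B4–B5, B5–B6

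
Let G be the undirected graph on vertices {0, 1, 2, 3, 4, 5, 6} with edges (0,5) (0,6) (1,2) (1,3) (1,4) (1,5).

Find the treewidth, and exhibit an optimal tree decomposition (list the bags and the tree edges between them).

Every bag has size at most 2, so the width is 2 − 1 = 1 and tw(G) ≤ 1. Any graph with an edge has treewidth ≥ 1, and G has the edge 1–5. The upper and lower bounds meet at 1, so that is the treewidth.

Treewidth 1.
One optimal decomposition is:
Bags: B1 = {1, 5}  B2 = {0, 5}  B3 = {1, 3}  B4 = {1, 2}  B5 = {0, 6}  B6 = {1, 4}
Tree: B1–B2, B1–B3, B1–B4, B2–B5, B1–B6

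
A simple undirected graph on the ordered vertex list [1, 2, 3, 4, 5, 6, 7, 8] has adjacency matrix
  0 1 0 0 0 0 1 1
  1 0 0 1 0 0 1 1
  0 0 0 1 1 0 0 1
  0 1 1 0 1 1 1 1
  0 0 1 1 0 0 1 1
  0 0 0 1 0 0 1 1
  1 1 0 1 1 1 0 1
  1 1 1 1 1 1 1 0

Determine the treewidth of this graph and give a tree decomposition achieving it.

Treewidth 3.
One such decomposition:
Bags: B1 = {4, 5, 7, 8}  B2 = {2, 4, 7, 8}  B3 = {1, 2, 7, 8}  B4 = {3, 4, 5, 8}  B5 = {4, 6, 7, 8}
Tree: B1–B2, B2–B3, B1–B4, B2–B5

The largest bag has 4 vertices, giving width 3; this decomposition certifies tw(G) ≤ 3. On the other hand G contains the 4-clique {1, 2, 7, 8}. A clique must lie in a single bag of any decomposition, so no decomposition can have width below 3. The upper and lower bounds meet at 3, so that is the treewidth.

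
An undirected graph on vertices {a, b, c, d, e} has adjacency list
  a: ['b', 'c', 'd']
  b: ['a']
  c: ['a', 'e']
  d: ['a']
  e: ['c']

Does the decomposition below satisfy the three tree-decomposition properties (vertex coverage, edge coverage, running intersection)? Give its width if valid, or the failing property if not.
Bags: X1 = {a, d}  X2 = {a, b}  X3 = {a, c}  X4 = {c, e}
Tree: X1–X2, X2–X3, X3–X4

Vertex coverage: the bags together contain {a, b, c, d, e}, the full vertex set. Edge coverage: each edge of G has both endpoints in at least one bag. Running intersection: for every vertex, the bags containing it form a connected subtree. All three properties hold, so this is a valid tree decomposition of width max|bag| − 1 = 1, and hence tw(G) ≤ 1.

Yes; width 1.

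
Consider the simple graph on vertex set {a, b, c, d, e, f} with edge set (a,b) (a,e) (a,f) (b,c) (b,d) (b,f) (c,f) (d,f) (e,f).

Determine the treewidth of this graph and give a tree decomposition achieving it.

The largest bag has 3 vertices, giving width 2; this decomposition certifies tw(G) ≤ 2. Conversely, {a, e, f} is a clique of size 3, and the vertices of any clique must share a bag in every tree decomposition; so some bag has ≥ 3 vertices and tw(G) ≥ 2. Hence tw(G) = 2 exactly.

Treewidth 2.
Bags: B1 = {b, c, f}  B2 = {a, b, f}  B3 = {a, e, f}  B4 = {b, d, f}
Tree: B1–B2, B2–B3, B1–B4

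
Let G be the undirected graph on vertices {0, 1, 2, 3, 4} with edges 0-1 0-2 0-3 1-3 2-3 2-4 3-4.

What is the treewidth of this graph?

A width-2 tree decomposition is:
Bags: B1 = {0, 2, 3}  B2 = {0, 1, 3}  B3 = {2, 3, 4}
Tree: B1–B2, B1–B3
Each bag holds 3 vertices, so the decomposition has width 2, which upper-bounds the treewidth. Conversely, {0, 1, 3} is a clique of size 3, and the vertices of any clique must share a bag in every tree decomposition; so some bag has ≥ 3 vertices and tw(G) ≥ 2. The upper and lower bounds meet at 2, so that is the treewidth.

2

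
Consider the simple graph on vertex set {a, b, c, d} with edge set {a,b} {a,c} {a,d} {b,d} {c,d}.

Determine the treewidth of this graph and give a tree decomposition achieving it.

Treewidth 2.
One optimal decomposition is:
Bags: B1 = {a, c, d}  B2 = {a, b, d}
Tree: B1–B2

The largest bag has 3 vertices, giving width 2; this decomposition certifies tw(G) ≤ 2. On the other hand G contains the 3-clique {a, c, d}. A clique must lie in a single bag of any decomposition, so no decomposition can have width below 2. Combining the bounds, tw(G) = 2.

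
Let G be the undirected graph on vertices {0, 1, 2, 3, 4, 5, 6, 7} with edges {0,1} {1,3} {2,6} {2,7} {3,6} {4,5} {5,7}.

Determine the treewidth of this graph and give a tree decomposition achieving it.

Each bag holds 2 vertices, so the decomposition has width 1, which upper-bounds the treewidth. G has an edge, so its treewidth is at least 1. The upper and lower bounds meet at 1, so that is the treewidth.

Treewidth 1.
One such decomposition:
Bags: B1 = {4, 5}  B2 = {5, 7}  B3 = {2, 7}  B4 = {2, 6}  B5 = {3, 6}  B6 = {1, 3}  B7 = {0, 1}
Tree: B1–B2, B2–B3, B3–B4, B4–B5, B5–B6, B6–B7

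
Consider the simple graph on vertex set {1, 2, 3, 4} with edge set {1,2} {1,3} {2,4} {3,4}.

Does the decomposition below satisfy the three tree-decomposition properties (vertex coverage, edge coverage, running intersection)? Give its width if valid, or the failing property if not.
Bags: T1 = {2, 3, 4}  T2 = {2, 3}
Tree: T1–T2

A tree decomposition must satisfy three properties: every vertex lies in some bag; for every edge, both endpoints lie together in some bag; and for every vertex, the bags containing it form a connected subtree. Here vertex 1 appears in no bag, so the decomposition is invalid.

No — vertex 1 appears in no bag.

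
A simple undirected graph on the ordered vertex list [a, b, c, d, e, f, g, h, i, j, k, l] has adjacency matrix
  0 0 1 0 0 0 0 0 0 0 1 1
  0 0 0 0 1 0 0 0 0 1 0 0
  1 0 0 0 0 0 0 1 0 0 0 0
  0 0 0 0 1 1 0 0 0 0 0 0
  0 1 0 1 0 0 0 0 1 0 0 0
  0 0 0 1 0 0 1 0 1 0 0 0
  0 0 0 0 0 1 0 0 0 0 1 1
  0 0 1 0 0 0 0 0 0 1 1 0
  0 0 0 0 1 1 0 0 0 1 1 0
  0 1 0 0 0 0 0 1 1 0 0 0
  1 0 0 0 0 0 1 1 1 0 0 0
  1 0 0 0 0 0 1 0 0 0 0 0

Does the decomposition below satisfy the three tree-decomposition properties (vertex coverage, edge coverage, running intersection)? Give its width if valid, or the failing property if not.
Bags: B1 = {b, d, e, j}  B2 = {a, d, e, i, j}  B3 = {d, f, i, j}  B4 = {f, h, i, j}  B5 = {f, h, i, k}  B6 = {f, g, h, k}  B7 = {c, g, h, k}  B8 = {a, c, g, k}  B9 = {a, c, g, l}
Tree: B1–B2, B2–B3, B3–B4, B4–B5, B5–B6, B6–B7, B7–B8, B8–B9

No — bags containing vertex a are not connected in the tree.

A tree decomposition must satisfy three properties: every vertex lies in some bag; for every edge, both endpoints lie together in some bag; and for every vertex, the bags containing it form a connected subtree. Here bags containing vertex a are not connected in the tree, so the decomposition is invalid.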